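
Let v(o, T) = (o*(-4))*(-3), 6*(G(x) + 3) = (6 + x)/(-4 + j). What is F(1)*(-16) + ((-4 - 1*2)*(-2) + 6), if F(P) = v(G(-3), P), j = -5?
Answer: 1814/3 ≈ 604.67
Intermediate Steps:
G(x) = -28/9 - x/54 (G(x) = -3 + ((6 + x)/(-4 - 5))/6 = -3 + ((6 + x)/(-9))/6 = -3 + ((6 + x)*(-1/9))/6 = -3 + (-2/3 - x/9)/6 = -3 + (-1/9 - x/54) = -28/9 - x/54)
v(o, T) = 12*o (v(o, T) = -4*o*(-3) = 12*o)
F(P) = -110/3 (F(P) = 12*(-28/9 - 1/54*(-3)) = 12*(-28/9 + 1/18) = 12*(-55/18) = -110/3)
F(1)*(-16) + ((-4 - 1*2)*(-2) + 6) = -110/3*(-16) + ((-4 - 1*2)*(-2) + 6) = 1760/3 + ((-4 - 2)*(-2) + 6) = 1760/3 + (-6*(-2) + 6) = 1760/3 + (12 + 6) = 1760/3 + 18 = 1814/3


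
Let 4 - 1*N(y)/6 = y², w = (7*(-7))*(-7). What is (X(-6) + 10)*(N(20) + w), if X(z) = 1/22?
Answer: -449293/22 ≈ -20422.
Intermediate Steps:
X(z) = 1/22
w = 343 (w = -49*(-7) = 343)
N(y) = 24 - 6*y²
(X(-6) + 10)*(N(20) + w) = (1/22 + 10)*((24 - 6*20²) + 343) = 221*((24 - 6*400) + 343)/22 = 221*((24 - 2400) + 343)/22 = 221*(-2376 + 343)/22 = (221/22)*(-2033) = -449293/22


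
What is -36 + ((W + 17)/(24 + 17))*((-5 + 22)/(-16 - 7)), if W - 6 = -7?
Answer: -34220/943 ≈ -36.288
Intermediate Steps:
W = -1 (W = 6 - 7 = -1)
-36 + ((W + 17)/(24 + 17))*((-5 + 22)/(-16 - 7)) = -36 + ((-1 + 17)/(24 + 17))*((-5 + 22)/(-16 - 7)) = -36 + (16/41)*(17/(-23)) = -36 + (16*(1/41))*(17*(-1/23)) = -36 + (16/41)*(-17/23) = -36 - 272/943 = -34220/943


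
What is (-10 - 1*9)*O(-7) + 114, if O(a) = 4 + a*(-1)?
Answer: -95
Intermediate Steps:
O(a) = 4 - a
(-10 - 1*9)*O(-7) + 114 = (-10 - 1*9)*(4 - 1*(-7)) + 114 = (-10 - 9)*(4 + 7) + 114 = -19*11 + 114 = -209 + 114 = -95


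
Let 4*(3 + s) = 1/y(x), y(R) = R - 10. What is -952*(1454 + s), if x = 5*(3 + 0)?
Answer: -6906998/5 ≈ -1.3814e+6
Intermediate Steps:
x = 15 (x = 5*3 = 15)
y(R) = -10 + R
s = -59/20 (s = -3 + 1/(4*(-10 + 15)) = -3 + (¼)/5 = -3 + (¼)*(⅕) = -3 + 1/20 = -59/20 ≈ -2.9500)
-952*(1454 + s) = -952*(1454 - 59/20) = -952*29021/20 = -6906998/5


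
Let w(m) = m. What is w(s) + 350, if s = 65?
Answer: 415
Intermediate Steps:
w(s) + 350 = 65 + 350 = 415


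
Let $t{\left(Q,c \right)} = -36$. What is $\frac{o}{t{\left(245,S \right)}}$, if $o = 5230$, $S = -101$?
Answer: $- \frac{2615}{18} \approx -145.28$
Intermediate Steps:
$\frac{o}{t{\left(245,S \right)}} = \frac{5230}{-36} = 5230 \left(- \frac{1}{36}\right) = - \frac{2615}{18}$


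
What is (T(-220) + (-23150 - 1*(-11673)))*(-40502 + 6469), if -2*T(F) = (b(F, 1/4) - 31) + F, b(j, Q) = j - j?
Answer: 772651199/2 ≈ 3.8633e+8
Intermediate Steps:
b(j, Q) = 0
T(F) = 31/2 - F/2 (T(F) = -((0 - 31) + F)/2 = -(-31 + F)/2 = 31/2 - F/2)
(T(-220) + (-23150 - 1*(-11673)))*(-40502 + 6469) = ((31/2 - ½*(-220)) + (-23150 - 1*(-11673)))*(-40502 + 6469) = ((31/2 + 110) + (-23150 + 11673))*(-34033) = (251/2 - 11477)*(-34033) = -22703/2*(-34033) = 772651199/2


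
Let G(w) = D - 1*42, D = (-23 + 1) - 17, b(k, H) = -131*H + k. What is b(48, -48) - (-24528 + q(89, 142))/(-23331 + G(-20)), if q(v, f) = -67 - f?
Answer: 148313695/23412 ≈ 6334.9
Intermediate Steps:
b(k, H) = k - 131*H
D = -39 (D = -22 - 17 = -39)
G(w) = -81 (G(w) = -39 - 1*42 = -39 - 42 = -81)
b(48, -48) - (-24528 + q(89, 142))/(-23331 + G(-20)) = (48 - 131*(-48)) - (-24528 + (-67 - 1*142))/(-23331 - 81) = (48 + 6288) - (-24528 + (-67 - 142))/(-23412) = 6336 - (-24528 - 209)*(-1)/23412 = 6336 - (-24737)*(-1)/23412 = 6336 - 1*24737/23412 = 6336 - 24737/23412 = 148313695/23412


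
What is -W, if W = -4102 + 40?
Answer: 4062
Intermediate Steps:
W = -4062
-W = -1*(-4062) = 4062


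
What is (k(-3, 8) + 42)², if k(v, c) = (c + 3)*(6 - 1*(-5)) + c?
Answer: 29241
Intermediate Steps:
k(v, c) = 33 + 12*c (k(v, c) = (3 + c)*(6 + 5) + c = (3 + c)*11 + c = (33 + 11*c) + c = 33 + 12*c)
(k(-3, 8) + 42)² = ((33 + 12*8) + 42)² = ((33 + 96) + 42)² = (129 + 42)² = 171² = 29241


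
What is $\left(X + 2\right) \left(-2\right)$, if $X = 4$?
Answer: $-12$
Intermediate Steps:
$\left(X + 2\right) \left(-2\right) = \left(4 + 2\right) \left(-2\right) = 6 \left(-2\right) = -12$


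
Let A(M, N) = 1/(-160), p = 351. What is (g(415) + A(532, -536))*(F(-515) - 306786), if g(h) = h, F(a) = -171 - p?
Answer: -5101235973/40 ≈ -1.2753e+8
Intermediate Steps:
F(a) = -522 (F(a) = -171 - 1*351 = -171 - 351 = -522)
A(M, N) = -1/160
(g(415) + A(532, -536))*(F(-515) - 306786) = (415 - 1/160)*(-522 - 306786) = (66399/160)*(-307308) = -5101235973/40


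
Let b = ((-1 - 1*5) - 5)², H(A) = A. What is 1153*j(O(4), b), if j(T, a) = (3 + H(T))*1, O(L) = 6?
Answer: 10377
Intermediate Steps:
b = 121 (b = ((-1 - 5) - 5)² = (-6 - 5)² = (-11)² = 121)
j(T, a) = 3 + T (j(T, a) = (3 + T)*1 = 3 + T)
1153*j(O(4), b) = 1153*(3 + 6) = 1153*9 = 10377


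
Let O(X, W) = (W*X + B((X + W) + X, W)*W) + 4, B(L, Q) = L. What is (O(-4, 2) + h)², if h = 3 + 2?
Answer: 121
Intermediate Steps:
h = 5
O(X, W) = 4 + W*X + W*(W + 2*X) (O(X, W) = (W*X + ((X + W) + X)*W) + 4 = (W*X + ((W + X) + X)*W) + 4 = (W*X + (W + 2*X)*W) + 4 = (W*X + W*(W + 2*X)) + 4 = 4 + W*X + W*(W + 2*X))
(O(-4, 2) + h)² = ((4 + 2² + 3*2*(-4)) + 5)² = ((4 + 4 - 24) + 5)² = (-16 + 5)² = (-11)² = 121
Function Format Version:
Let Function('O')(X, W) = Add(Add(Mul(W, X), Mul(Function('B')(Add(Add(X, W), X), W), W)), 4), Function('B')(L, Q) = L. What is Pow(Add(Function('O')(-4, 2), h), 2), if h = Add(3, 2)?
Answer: 121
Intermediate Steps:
h = 5
Function('O')(X, W) = Add(4, Mul(W, X), Mul(W, Add(W, Mul(2, X)))) (Function('O')(X, W) = Add(Add(Mul(W, X), Mul(Add(Add(X, W), X), W)), 4) = Add(Add(Mul(W, X), Mul(Add(Add(W, X), X), W)), 4) = Add(Add(Mul(W, X), Mul(Add(W, Mul(2, X)), W)), 4) = Add(Add(Mul(W, X), Mul(W, Add(W, Mul(2, X)))), 4) = Add(4, Mul(W, X), Mul(W, Add(W, Mul(2, X)))))
Pow(Add(Function('O')(-4, 2), h), 2) = Pow(Add(Add(4, Pow(2, 2), Mul(3, 2, -4)), 5), 2) = Pow(Add(Add(4, 4, -24), 5), 2) = Pow(Add(-16, 5), 2) = Pow(-11, 2) = 121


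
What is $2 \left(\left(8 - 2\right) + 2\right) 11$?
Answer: $176$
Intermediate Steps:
$2 \left(\left(8 - 2\right) + 2\right) 11 = 2 \left(6 + 2\right) 11 = 2 \cdot 8 \cdot 11 = 16 \cdot 11 = 176$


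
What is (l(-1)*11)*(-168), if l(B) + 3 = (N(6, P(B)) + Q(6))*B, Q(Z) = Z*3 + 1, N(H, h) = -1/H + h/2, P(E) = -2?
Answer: 38500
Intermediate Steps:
N(H, h) = h/2 - 1/H (N(H, h) = -1/H + h*(1/2) = -1/H + h/2 = h/2 - 1/H)
Q(Z) = 1 + 3*Z (Q(Z) = 3*Z + 1 = 1 + 3*Z)
l(B) = -3 + 107*B/6 (l(B) = -3 + (((1/2)*(-2) - 1/6) + (1 + 3*6))*B = -3 + ((-1 - 1*1/6) + (1 + 18))*B = -3 + ((-1 - 1/6) + 19)*B = -3 + (-7/6 + 19)*B = -3 + 107*B/6)
(l(-1)*11)*(-168) = ((-3 + (107/6)*(-1))*11)*(-168) = ((-3 - 107/6)*11)*(-168) = -125/6*11*(-168) = -1375/6*(-168) = 38500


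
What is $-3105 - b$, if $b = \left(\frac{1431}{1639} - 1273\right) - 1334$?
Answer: $- \frac{817653}{1639} \approx -498.87$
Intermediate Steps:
$b = - \frac{4271442}{1639}$ ($b = \left(1431 \cdot \frac{1}{1639} - 1273\right) - 1334 = \left(\frac{1431}{1639} - 1273\right) - 1334 = - \frac{2085016}{1639} - 1334 = - \frac{4271442}{1639} \approx -2606.1$)
$-3105 - b = -3105 - - \frac{4271442}{1639} = -3105 + \frac{4271442}{1639} = - \frac{817653}{1639}$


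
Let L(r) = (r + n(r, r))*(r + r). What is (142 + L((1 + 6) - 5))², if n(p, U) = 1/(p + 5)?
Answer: 1110916/49 ≈ 22672.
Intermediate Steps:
n(p, U) = 1/(5 + p)
L(r) = 2*r*(r + 1/(5 + r)) (L(r) = (r + 1/(5 + r))*(r + r) = (r + 1/(5 + r))*(2*r) = 2*r*(r + 1/(5 + r)))
(142 + L((1 + 6) - 5))² = (142 + 2*((1 + 6) - 5)*(1 + ((1 + 6) - 5)*(5 + ((1 + 6) - 5)))/(5 + ((1 + 6) - 5)))² = (142 + 2*(7 - 5)*(1 + (7 - 5)*(5 + (7 - 5)))/(5 + (7 - 5)))² = (142 + 2*2*(1 + 2*(5 + 2))/(5 + 2))² = (142 + 2*2*(1 + 2*7)/7)² = (142 + 2*2*(⅐)*(1 + 14))² = (142 + 2*2*(⅐)*15)² = (142 + 60/7)² = (1054/7)² = 1110916/49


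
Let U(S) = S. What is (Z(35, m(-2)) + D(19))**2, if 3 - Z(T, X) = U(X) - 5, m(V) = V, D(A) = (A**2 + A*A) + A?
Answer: 564001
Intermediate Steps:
D(A) = A + 2*A**2 (D(A) = (A**2 + A**2) + A = 2*A**2 + A = A + 2*A**2)
Z(T, X) = 8 - X (Z(T, X) = 3 - (X - 5) = 3 - (-5 + X) = 3 + (5 - X) = 8 - X)
(Z(35, m(-2)) + D(19))**2 = ((8 - 1*(-2)) + 19*(1 + 2*19))**2 = ((8 + 2) + 19*(1 + 38))**2 = (10 + 19*39)**2 = (10 + 741)**2 = 751**2 = 564001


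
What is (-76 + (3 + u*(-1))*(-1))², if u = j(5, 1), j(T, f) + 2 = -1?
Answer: 6724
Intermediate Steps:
j(T, f) = -3 (j(T, f) = -2 - 1 = -3)
u = -3
(-76 + (3 + u*(-1))*(-1))² = (-76 + (3 - 3*(-1))*(-1))² = (-76 + (3 + 3)*(-1))² = (-76 + 6*(-1))² = (-76 - 6)² = (-82)² = 6724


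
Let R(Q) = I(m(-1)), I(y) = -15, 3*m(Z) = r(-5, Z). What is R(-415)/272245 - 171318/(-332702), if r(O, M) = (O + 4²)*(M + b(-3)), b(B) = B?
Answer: 4663547838/9057645599 ≈ 0.51487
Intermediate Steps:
r(O, M) = (-3 + M)*(16 + O) (r(O, M) = (O + 4²)*(M - 3) = (O + 16)*(-3 + M) = (16 + O)*(-3 + M) = (-3 + M)*(16 + O))
m(Z) = -11 + 11*Z/3 (m(Z) = (-48 - 3*(-5) + 16*Z + Z*(-5))/3 = (-48 + 15 + 16*Z - 5*Z)/3 = (-33 + 11*Z)/3 = -11 + 11*Z/3)
R(Q) = -15
R(-415)/272245 - 171318/(-332702) = -15/272245 - 171318/(-332702) = -15*1/272245 - 171318*(-1/332702) = -3/54449 + 85659/166351 = 4663547838/9057645599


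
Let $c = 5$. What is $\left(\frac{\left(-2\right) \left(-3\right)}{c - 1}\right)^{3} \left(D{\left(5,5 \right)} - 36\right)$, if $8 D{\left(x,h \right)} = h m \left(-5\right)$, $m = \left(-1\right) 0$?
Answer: $- \frac{243}{2} \approx -121.5$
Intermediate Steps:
$m = 0$
$D{\left(x,h \right)} = 0$ ($D{\left(x,h \right)} = \frac{h 0 \left(-5\right)}{8} = \frac{0 \left(-5\right)}{8} = \frac{1}{8} \cdot 0 = 0$)
$\left(\frac{\left(-2\right) \left(-3\right)}{c - 1}\right)^{3} \left(D{\left(5,5 \right)} - 36\right) = \left(\frac{\left(-2\right) \left(-3\right)}{5 - 1}\right)^{3} \left(0 - 36\right) = \left(\frac{6}{4}\right)^{3} \left(-36\right) = \left(6 \cdot \frac{1}{4}\right)^{3} \left(-36\right) = \left(\frac{3}{2}\right)^{3} \left(-36\right) = \frac{27}{8} \left(-36\right) = - \frac{243}{2}$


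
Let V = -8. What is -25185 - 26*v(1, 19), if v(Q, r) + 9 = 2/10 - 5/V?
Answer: -499449/20 ≈ -24972.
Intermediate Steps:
v(Q, r) = -327/40 (v(Q, r) = -9 + (2/10 - 5/(-8)) = -9 + (2*(⅒) - 5*(-⅛)) = -9 + (⅕ + 5/8) = -9 + 33/40 = -327/40)
-25185 - 26*v(1, 19) = -25185 - 26*(-327)/40 = -25185 - 1*(-4251/20) = -25185 + 4251/20 = -499449/20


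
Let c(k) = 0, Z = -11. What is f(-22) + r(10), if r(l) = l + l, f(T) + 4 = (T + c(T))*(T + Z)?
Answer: 742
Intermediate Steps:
f(T) = -4 + T*(-11 + T) (f(T) = -4 + (T + 0)*(T - 11) = -4 + T*(-11 + T))
r(l) = 2*l
f(-22) + r(10) = (-4 + (-22)² - 11*(-22)) + 2*10 = (-4 + 484 + 242) + 20 = 722 + 20 = 742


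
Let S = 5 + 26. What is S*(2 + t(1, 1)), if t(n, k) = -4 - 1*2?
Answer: -124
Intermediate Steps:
t(n, k) = -6 (t(n, k) = -4 - 2 = -6)
S = 31
S*(2 + t(1, 1)) = 31*(2 - 6) = 31*(-4) = -124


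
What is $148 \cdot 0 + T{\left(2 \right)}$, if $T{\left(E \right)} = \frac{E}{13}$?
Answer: $\frac{2}{13} \approx 0.15385$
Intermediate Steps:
$T{\left(E \right)} = \frac{E}{13}$ ($T{\left(E \right)} = E \frac{1}{13} = \frac{E}{13}$)
$148 \cdot 0 + T{\left(2 \right)} = 148 \cdot 0 + \frac{1}{13} \cdot 2 = 0 + \frac{2}{13} = \frac{2}{13}$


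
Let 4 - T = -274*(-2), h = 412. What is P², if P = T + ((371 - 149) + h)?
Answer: 8100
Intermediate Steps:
T = -544 (T = 4 - (-274)*(-2) = 4 - 1*548 = 4 - 548 = -544)
P = 90 (P = -544 + ((371 - 149) + 412) = -544 + (222 + 412) = -544 + 634 = 90)
P² = 90² = 8100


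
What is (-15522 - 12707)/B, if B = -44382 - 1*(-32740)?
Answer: 28229/11642 ≈ 2.4248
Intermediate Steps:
B = -11642 (B = -44382 + 32740 = -11642)
(-15522 - 12707)/B = (-15522 - 12707)/(-11642) = -28229*(-1/11642) = 28229/11642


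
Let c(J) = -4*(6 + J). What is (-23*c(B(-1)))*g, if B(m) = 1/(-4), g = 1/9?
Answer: 529/9 ≈ 58.778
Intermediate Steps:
g = 1/9 ≈ 0.11111
B(m) = -1/4
c(J) = -24 - 4*J
(-23*c(B(-1)))*g = -23*(-24 - 4*(-1/4))*(1/9) = -23*(-24 + 1)*(1/9) = -23*(-23)*(1/9) = 529*(1/9) = 529/9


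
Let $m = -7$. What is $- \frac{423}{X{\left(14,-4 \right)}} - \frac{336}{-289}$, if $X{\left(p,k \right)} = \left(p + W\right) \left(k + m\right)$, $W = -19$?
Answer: $- \frac{103767}{15895} \approx -6.5283$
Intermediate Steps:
$X{\left(p,k \right)} = \left(-19 + p\right) \left(-7 + k\right)$ ($X{\left(p,k \right)} = \left(p - 19\right) \left(k - 7\right) = \left(-19 + p\right) \left(-7 + k\right)$)
$- \frac{423}{X{\left(14,-4 \right)}} - \frac{336}{-289} = - \frac{423}{133 - -76 - 98 - 56} - \frac{336}{-289} = - \frac{423}{133 + 76 - 98 - 56} - - \frac{336}{289} = - \frac{423}{55} + \frac{336}{289} = - \frac{103767}{15895}$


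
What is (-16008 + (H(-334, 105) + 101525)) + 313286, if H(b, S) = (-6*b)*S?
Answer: 609223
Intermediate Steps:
H(b, S) = -6*S*b
(-16008 + (H(-334, 105) + 101525)) + 313286 = (-16008 + (-6*105*(-334) + 101525)) + 313286 = (-16008 + (210420 + 101525)) + 313286 = (-16008 + 311945) + 313286 = 295937 + 313286 = 609223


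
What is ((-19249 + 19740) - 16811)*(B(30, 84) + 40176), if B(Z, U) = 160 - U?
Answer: -656912640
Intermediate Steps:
((-19249 + 19740) - 16811)*(B(30, 84) + 40176) = ((-19249 + 19740) - 16811)*((160 - 1*84) + 40176) = (491 - 16811)*((160 - 84) + 40176) = -16320*(76 + 40176) = -16320*40252 = -656912640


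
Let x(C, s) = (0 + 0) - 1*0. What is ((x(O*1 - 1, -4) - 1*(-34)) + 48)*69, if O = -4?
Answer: 5658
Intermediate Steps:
x(C, s) = 0 (x(C, s) = 0 + 0 = 0)
((x(O*1 - 1, -4) - 1*(-34)) + 48)*69 = ((0 - 1*(-34)) + 48)*69 = ((0 + 34) + 48)*69 = (34 + 48)*69 = 82*69 = 5658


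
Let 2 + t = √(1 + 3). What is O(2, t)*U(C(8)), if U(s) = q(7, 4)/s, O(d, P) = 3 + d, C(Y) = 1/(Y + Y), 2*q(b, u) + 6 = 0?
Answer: -240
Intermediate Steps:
t = 0 (t = -2 + √(1 + 3) = -2 + √4 = -2 + 2 = 0)
q(b, u) = -3 (q(b, u) = -3 + (½)*0 = -3 + 0 = -3)
C(Y) = 1/(2*Y)
U(s) = -3/s
O(2, t)*U(C(8)) = (3 + 2)*(-3/((½)/8)) = 5*(-3/((½)*(⅛))) = 5*(-3/1/16) = 5*(-3*16) = 5*(-48) = -240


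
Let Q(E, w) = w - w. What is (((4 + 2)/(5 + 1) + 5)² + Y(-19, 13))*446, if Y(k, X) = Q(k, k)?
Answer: 16056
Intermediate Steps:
Q(E, w) = 0
Y(k, X) = 0
(((4 + 2)/(5 + 1) + 5)² + Y(-19, 13))*446 = (((4 + 2)/(5 + 1) + 5)² + 0)*446 = ((6/6 + 5)² + 0)*446 = ((6*(⅙) + 5)² + 0)*446 = ((1 + 5)² + 0)*446 = (6² + 0)*446 = (36 + 0)*446 = 36*446 = 16056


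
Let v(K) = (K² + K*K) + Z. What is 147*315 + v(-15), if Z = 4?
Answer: 46759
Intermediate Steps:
v(K) = 4 + 2*K² (v(K) = (K² + K*K) + 4 = (K² + K²) + 4 = 2*K² + 4 = 4 + 2*K²)
147*315 + v(-15) = 147*315 + (4 + 2*(-15)²) = 46305 + (4 + 2*225) = 46305 + (4 + 450) = 46305 + 454 = 46759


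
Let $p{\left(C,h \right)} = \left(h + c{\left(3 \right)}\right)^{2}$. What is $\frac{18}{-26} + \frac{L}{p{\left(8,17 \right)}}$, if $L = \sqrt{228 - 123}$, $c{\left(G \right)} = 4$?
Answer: $- \frac{9}{13} + \frac{\sqrt{105}}{441} \approx -0.66907$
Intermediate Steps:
$L = \sqrt{105} \approx 10.247$
$p{\left(C,h \right)} = \left(4 + h\right)^{2}$ ($p{\left(C,h \right)} = \left(h + 4\right)^{2} = \left(4 + h\right)^{2}$)
$\frac{18}{-26} + \frac{L}{p{\left(8,17 \right)}} = \frac{18}{-26} + \frac{\sqrt{105}}{\left(4 + 17\right)^{2}} = 18 \left(- \frac{1}{26}\right) + \frac{\sqrt{105}}{21^{2}} = - \frac{9}{13} + \frac{\sqrt{105}}{441}$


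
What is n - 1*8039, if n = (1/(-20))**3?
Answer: -64312001/8000 ≈ -8039.0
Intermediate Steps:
n = -1/8000 (n = (-1/20)**3 = -1/8000 ≈ -0.00012500)
n - 1*8039 = -1/8000 - 1*8039 = -1/8000 - 8039 = -64312001/8000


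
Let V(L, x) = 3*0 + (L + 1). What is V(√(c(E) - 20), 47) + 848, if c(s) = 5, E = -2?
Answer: 849 + I*√15 ≈ 849.0 + 3.873*I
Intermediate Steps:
V(L, x) = 1 + L (V(L, x) = 0 + (1 + L) = 1 + L)
V(√(c(E) - 20), 47) + 848 = (1 + √(5 - 20)) + 848 = (1 + √(-15)) + 848 = (1 + I*√15) + 848 = 849 + I*√15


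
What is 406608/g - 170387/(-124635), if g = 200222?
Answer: 6056629571/1782476355 ≈ 3.3979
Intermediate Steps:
406608/g - 170387/(-124635) = 406608/200222 - 170387/(-124635) = 406608*(1/200222) - 170387*(-1/124635) = 203304/100111 + 24341/17805 = 6056629571/1782476355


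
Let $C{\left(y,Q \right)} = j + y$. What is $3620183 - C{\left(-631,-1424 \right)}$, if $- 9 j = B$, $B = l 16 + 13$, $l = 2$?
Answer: $3620819$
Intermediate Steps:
$B = 45$ ($B = 2 \cdot 16 + 13 = 32 + 13 = 45$)
$j = -5$ ($j = \left(- \frac{1}{9}\right) 45 = -5$)
$C{\left(y,Q \right)} = -5 + y$
$3620183 - C{\left(-631,-1424 \right)} = 3620183 - \left(-5 - 631\right) = 3620183 - -636 = 3620183 + 636 = 3620819$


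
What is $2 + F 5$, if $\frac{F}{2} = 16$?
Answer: $162$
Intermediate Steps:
$F = 32$ ($F = 2 \cdot 16 = 32$)
$2 + F 5 = 2 + 32 \cdot 5 = 2 + 160 = 162$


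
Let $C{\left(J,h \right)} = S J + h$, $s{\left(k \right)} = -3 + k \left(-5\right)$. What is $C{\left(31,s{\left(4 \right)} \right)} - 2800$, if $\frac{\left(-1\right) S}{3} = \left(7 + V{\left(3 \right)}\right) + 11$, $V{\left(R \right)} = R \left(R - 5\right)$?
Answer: $-3939$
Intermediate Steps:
$V{\left(R \right)} = R \left(-5 + R\right)$
$S = -36$ ($S = - 3 \left(\left(7 + 3 \left(-5 + 3\right)\right) + 11\right) = - 3 \left(\left(7 + 3 \left(-2\right)\right) + 11\right) = - 3 \left(\left(7 - 6\right) + 11\right) = - 3 \left(1 + 11\right) = \left(-3\right) 12 = -36$)
$s{\left(k \right)} = -3 - 5 k$
$C{\left(J,h \right)} = h - 36 J$ ($C{\left(J,h \right)} = - 36 J + h = h - 36 J$)
$C{\left(31,s{\left(4 \right)} \right)} - 2800 = \left(\left(-3 - 20\right) - 1116\right) - 2800 = \left(-23 - 1116\right) - 2800 = -1139 - 2800 = -3939$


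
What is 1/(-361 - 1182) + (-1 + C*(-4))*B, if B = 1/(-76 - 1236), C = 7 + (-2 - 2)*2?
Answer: -5941/2024416 ≈ -0.0029347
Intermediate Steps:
C = -1 (C = 7 - 4*2 = 7 - 8 = -1)
B = -1/1312 (B = 1/(-1312) = -1/1312 ≈ -0.00076220)
1/(-361 - 1182) + (-1 + C*(-4))*B = 1/(-361 - 1182) + (-1 - 1*(-4))*(-1/1312) = 1/(-1543) + (-1 + 4)*(-1/1312) = -1/1543 + 3*(-1/1312) = -1/1543 - 3/1312 = -5941/2024416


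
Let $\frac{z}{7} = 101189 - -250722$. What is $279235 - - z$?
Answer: $2742612$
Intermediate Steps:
$z = 2463377$ ($z = 7 \left(101189 - -250722\right) = 7 \left(101189 + 250722\right) = 7 \cdot 351911 = 2463377$)
$279235 - - z = 279235 - \left(-1\right) 2463377 = 279235 - -2463377 = 279235 + 2463377 = 2742612$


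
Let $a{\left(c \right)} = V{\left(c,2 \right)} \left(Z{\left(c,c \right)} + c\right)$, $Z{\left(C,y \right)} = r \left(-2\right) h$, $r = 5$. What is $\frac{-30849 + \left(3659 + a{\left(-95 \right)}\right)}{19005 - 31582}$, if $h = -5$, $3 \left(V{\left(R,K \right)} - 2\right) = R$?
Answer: $\frac{25855}{12577} \approx 2.0557$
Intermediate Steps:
$V{\left(R,K \right)} = 2 + \frac{R}{3}$
$Z{\left(C,y \right)} = 50$ ($Z{\left(C,y \right)} = 5 \left(-2\right) \left(-5\right) = \left(-10\right) \left(-5\right) = 50$)
$a{\left(c \right)} = \left(2 + \frac{c}{3}\right) \left(50 + c\right)$
$\frac{-30849 + \left(3659 + a{\left(-95 \right)}\right)}{19005 - 31582} = \frac{-30849 + \left(3659 + \frac{\left(6 - 95\right) \left(50 - 95\right)}{3}\right)}{19005 - 31582} = \frac{-30849 + \left(3659 + \frac{1}{3} \left(-89\right) \left(-45\right)\right)}{-12577} = \left(-30849 + \left(3659 + 1335\right)\right) \left(- \frac{1}{12577}\right) = \left(-30849 + 4994\right) \left(- \frac{1}{12577}\right) = \left(-25855\right) \left(- \frac{1}{12577}\right) = \frac{25855}{12577}$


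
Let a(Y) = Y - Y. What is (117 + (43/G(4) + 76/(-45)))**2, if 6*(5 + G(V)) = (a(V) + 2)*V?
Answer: 2629023076/245025 ≈ 10730.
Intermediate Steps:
a(Y) = 0
G(V) = -5 + V/3 (G(V) = -5 + ((0 + 2)*V)/6 = -5 + (2*V)/6 = -5 + V/3)
(117 + (43/G(4) + 76/(-45)))**2 = (117 + (43/(-5 + (1/3)*4) + 76/(-45)))**2 = (117 + (43/(-5 + 4/3) + 76*(-1/45)))**2 = (117 + (43/(-11/3) - 76/45))**2 = (117 + (43*(-3/11) - 76/45))**2 = (117 + (-129/11 - 76/45))**2 = (117 - 6641/495)**2 = (51274/495)**2 = 2629023076/245025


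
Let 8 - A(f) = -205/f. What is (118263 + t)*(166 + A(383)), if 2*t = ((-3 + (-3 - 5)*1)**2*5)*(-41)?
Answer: 14152913687/766 ≈ 1.8476e+7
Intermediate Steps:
t = -24805/2 (t = (((-3 + (-3 - 5)*1)**2*5)*(-41))/2 = (((-3 - 8*1)**2*5)*(-41))/2 = (((-3 - 8)**2*5)*(-41))/2 = (((-11)**2*5)*(-41))/2 = ((121*5)*(-41))/2 = (605*(-41))/2 = (1/2)*(-24805) = -24805/2 ≈ -12403.)
A(f) = 8 + 205/f (A(f) = 8 - (-205)/f = 8 + 205/f)
(118263 + t)*(166 + A(383)) = (118263 - 24805/2)*(166 + (8 + 205/383)) = 211721*(166 + (8 + 205*(1/383)))/2 = 211721*(166 + (8 + 205/383))/2 = 211721*(166 + 3269/383)/2 = (211721/2)*(66847/383) = 14152913687/766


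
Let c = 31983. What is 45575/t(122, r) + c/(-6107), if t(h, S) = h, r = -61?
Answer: 274424599/745054 ≈ 368.33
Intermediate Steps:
45575/t(122, r) + c/(-6107) = 45575/122 + 31983/(-6107) = 45575*(1/122) + 31983*(-1/6107) = 45575/122 - 31983/6107 = 274424599/745054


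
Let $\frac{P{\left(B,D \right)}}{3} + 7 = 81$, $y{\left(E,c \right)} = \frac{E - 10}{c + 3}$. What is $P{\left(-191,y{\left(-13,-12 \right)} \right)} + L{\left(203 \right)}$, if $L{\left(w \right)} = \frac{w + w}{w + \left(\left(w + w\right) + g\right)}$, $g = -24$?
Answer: $\frac{130276}{585} \approx 222.69$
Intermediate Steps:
$y{\left(E,c \right)} = \frac{-10 + E}{3 + c}$
$P{\left(B,D \right)} = 222$ ($P{\left(B,D \right)} = -21 + 3 \cdot 81 = -21 + 243 = 222$)
$L{\left(w \right)} = \frac{2 w}{-24 + 3 w}$ ($L{\left(w \right)} = \frac{w + w}{w + \left(\left(w + w\right) - 24\right)} = \frac{2 w}{w + \left(2 w - 24\right)} = \frac{2 w}{w + \left(-24 + 2 w\right)} = \frac{2 w}{-24 + 3 w}$)
$P{\left(-191,y{\left(-13,-12 \right)} \right)} + L{\left(203 \right)} = 222 + \frac{2}{3} \cdot 203 \frac{1}{-8 + 203} = 222 + \frac{2}{3} \cdot 203 \cdot \frac{1}{195} = 222 + \frac{406}{585} = \frac{130276}{585}$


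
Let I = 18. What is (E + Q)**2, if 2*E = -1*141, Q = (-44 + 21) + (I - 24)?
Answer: 39601/4 ≈ 9900.3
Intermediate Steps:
Q = -29 (Q = (-44 + 21) + (18 - 24) = -23 - 6 = -29)
E = -141/2 (E = (-1*141)/2 = (1/2)*(-141) = -141/2 ≈ -70.500)
(E + Q)**2 = (-141/2 - 29)**2 = (-199/2)**2 = 39601/4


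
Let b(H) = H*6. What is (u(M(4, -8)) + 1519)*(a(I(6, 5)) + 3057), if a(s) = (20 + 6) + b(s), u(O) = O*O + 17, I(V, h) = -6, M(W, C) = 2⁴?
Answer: 5460224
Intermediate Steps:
b(H) = 6*H
M(W, C) = 16
u(O) = 17 + O² (u(O) = O² + 17 = 17 + O²)
a(s) = 26 + 6*s (a(s) = (20 + 6) + 6*s = 26 + 6*s)
(u(M(4, -8)) + 1519)*(a(I(6, 5)) + 3057) = ((17 + 16²) + 1519)*((26 + 6*(-6)) + 3057) = ((17 + 256) + 1519)*((26 - 36) + 3057) = (273 + 1519)*(-10 + 3057) = 1792*3047 = 5460224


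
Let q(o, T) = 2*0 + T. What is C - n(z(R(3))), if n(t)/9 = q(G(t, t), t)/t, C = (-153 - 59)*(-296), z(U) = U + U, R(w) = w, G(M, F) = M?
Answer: 62743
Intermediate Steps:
z(U) = 2*U
q(o, T) = T (q(o, T) = 0 + T = T)
C = 62752 (C = -212*(-296) = 62752)
n(t) = 9 (n(t) = 9*(t/t) = 9*1 = 9)
C - n(z(R(3))) = 62752 - 1*9 = 62752 - 9 = 62743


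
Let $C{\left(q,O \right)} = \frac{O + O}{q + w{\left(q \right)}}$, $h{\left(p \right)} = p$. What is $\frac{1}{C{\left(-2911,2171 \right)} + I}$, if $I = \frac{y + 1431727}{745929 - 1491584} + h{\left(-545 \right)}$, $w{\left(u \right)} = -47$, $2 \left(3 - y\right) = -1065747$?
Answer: $- \frac{2205647490}{1211126813213} \approx -0.0018212$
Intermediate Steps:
$y = \frac{1065753}{2}$ ($y = 3 - - \frac{1065747}{2} = 3 + \frac{1065747}{2} = \frac{1065753}{2} \approx 5.3288 \cdot 10^{5}$)
$C{\left(q,O \right)} = \frac{2 O}{-47 + q}$ ($C{\left(q,O \right)} = \frac{O + O}{q - 47} = \frac{2 O}{-47 + q}$)
$I = - \frac{816693157}{1491310}$ ($I = \frac{\frac{1065753}{2} + 1431727}{745929 - 1491584} - 545 = \frac{3929207}{2 \left(-745655\right)} - 545 = \frac{3929207}{2} \left(- \frac{1}{745655}\right) - 545 = - \frac{3929207}{1491310} - 545 = - \frac{816693157}{1491310} \approx -547.63$)
$\frac{1}{C{\left(-2911,2171 \right)} + I} = \frac{1}{2 \cdot 2171 \frac{1}{-47 - 2911} - \frac{816693157}{1491310}} = \frac{1}{2 \cdot 2171 \frac{1}{-2958} - \frac{816693157}{1491310}} = \frac{1}{2 \cdot 2171 \left(- \frac{1}{2958}\right) - \frac{816693157}{1491310}} = \frac{1}{- \frac{2171}{1479} - \frac{816693157}{1491310}} = \frac{1}{- \frac{1211126813213}{2205647490}} = - \frac{2205647490}{1211126813213}$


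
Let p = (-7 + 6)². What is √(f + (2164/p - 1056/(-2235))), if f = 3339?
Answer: √3054564815/745 ≈ 74.185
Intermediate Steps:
p = 1 (p = (-1)² = 1)
√(f + (2164/p - 1056/(-2235))) = √(3339 + (2164/1 - 1056/(-2235))) = √(3339 + (2164*1 - 1056*(-1/2235))) = √(3339 + (2164 + 352/745)) = √(3339 + 1612532/745) = √(4100087/745) = √3054564815/745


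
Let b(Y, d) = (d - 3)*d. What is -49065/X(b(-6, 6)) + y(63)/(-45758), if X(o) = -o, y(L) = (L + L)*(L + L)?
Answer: 374138417/137274 ≈ 2725.5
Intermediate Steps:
b(Y, d) = d*(-3 + d) (b(Y, d) = (-3 + d)*d = d*(-3 + d))
y(L) = 4*L² (y(L) = (2*L)*(2*L) = 4*L²)
-49065/X(b(-6, 6)) + y(63)/(-45758) = -49065*(-1/(6*(-3 + 6))) + (4*63²)/(-45758) = -49065/((-6*3)) + (4*3969)*(-1/45758) = -49065/((-1*18)) + 15876*(-1/45758) = -49065/(-18) - 7938/22879 = -49065*(-1/18) - 7938/22879 = 16355/6 - 7938/22879 = 374138417/137274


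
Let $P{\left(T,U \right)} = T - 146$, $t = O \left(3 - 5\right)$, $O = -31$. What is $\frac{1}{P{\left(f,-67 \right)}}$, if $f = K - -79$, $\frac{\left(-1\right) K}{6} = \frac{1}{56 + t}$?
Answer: $- \frac{59}{3956} \approx -0.014914$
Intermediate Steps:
$t = 62$ ($t = - 31 \left(3 - 5\right) = \left(-31\right) \left(-2\right) = 62$)
$K = - \frac{3}{59}$ ($K = - \frac{6}{56 + 62} = - \frac{6}{118} = \left(-6\right) \frac{1}{118} = - \frac{3}{59} \approx -0.050847$)
$f = \frac{4658}{59}$ ($f = - \frac{3}{59} - -79 = - \frac{3}{59} + 79 = \frac{4658}{59} \approx 78.949$)
$P{\left(T,U \right)} = -146 + T$
$\frac{1}{P{\left(f,-67 \right)}} = \frac{1}{-146 + \frac{4658}{59}} = \frac{1}{- \frac{3956}{59}} = - \frac{59}{3956}$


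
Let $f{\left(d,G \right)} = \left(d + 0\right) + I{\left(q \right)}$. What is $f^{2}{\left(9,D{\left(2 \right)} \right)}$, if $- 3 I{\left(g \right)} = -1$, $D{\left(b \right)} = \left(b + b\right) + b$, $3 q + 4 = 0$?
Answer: $\frac{784}{9} \approx 87.111$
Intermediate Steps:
$q = - \frac{4}{3}$ ($q = - \frac{4}{3} + \frac{1}{3} \cdot 0 = - \frac{4}{3} + 0 = - \frac{4}{3} \approx -1.3333$)
$D{\left(b \right)} = 3 b$ ($D{\left(b \right)} = 2 b + b = 3 b$)
$I{\left(g \right)} = \frac{1}{3}$ ($I{\left(g \right)} = \left(- \frac{1}{3}\right) \left(-1\right) = \frac{1}{3}$)
$f{\left(d,G \right)} = \frac{1}{3} + d$ ($f{\left(d,G \right)} = \left(d + 0\right) + \frac{1}{3} = d + \frac{1}{3} = \frac{1}{3} + d$)
$f^{2}{\left(9,D{\left(2 \right)} \right)} = \left(\frac{1}{3} + 9\right)^{2} = \left(\frac{28}{3}\right)^{2} = \frac{784}{9}$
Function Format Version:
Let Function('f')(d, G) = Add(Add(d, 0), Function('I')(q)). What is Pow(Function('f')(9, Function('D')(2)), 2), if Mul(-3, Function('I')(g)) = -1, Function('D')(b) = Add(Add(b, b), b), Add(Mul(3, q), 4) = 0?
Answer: Rational(784, 9) ≈ 87.111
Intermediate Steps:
q = Rational(-4, 3) (q = Add(Rational(-4, 3), Mul(Rational(1, 3), 0)) = Add(Rational(-4, 3), 0) = Rational(-4, 3) ≈ -1.3333)
Function('D')(b) = Mul(3, b) (Function('D')(b) = Add(Mul(2, b), b) = Mul(3, b))
Function('I')(g) = Rational(1, 3) (Function('I')(g) = Mul(Rational(-1, 3), -1) = Rational(1, 3))
Function('f')(d, G) = Add(Rational(1, 3), d) (Function('f')(d, G) = Add(Add(d, 0), Rational(1, 3)) = Add(d, Rational(1, 3)) = Add(Rational(1, 3), d))
Pow(Function('f')(9, Function('D')(2)), 2) = Pow(Add(Rational(1, 3), 9), 2) = Pow(Rational(28, 3), 2) = Rational(784, 9)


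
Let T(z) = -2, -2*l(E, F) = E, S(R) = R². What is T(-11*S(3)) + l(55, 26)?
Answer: -59/2 ≈ -29.500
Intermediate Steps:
l(E, F) = -E/2
T(-11*S(3)) + l(55, 26) = -2 - ½*55 = -2 - 55/2 = -59/2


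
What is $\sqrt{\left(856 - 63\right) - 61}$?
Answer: $2 \sqrt{183} \approx 27.056$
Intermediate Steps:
$\sqrt{\left(856 - 63\right) - 61} = \sqrt{793 - 61} = \sqrt{732} = 2 \sqrt{183}$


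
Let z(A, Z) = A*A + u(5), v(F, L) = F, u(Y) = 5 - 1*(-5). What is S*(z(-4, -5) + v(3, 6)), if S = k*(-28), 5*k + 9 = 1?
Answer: 6496/5 ≈ 1299.2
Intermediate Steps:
k = -8/5 (k = -9/5 + (⅕)*1 = -9/5 + ⅕ = -8/5 ≈ -1.6000)
u(Y) = 10 (u(Y) = 5 + 5 = 10)
z(A, Z) = 10 + A² (z(A, Z) = A*A + 10 = A² + 10 = 10 + A²)
S = 224/5 (S = -8/5*(-28) = 224/5 ≈ 44.800)
S*(z(-4, -5) + v(3, 6)) = 224*((10 + (-4)²) + 3)/5 = 224*((10 + 16) + 3)/5 = 224*(26 + 3)/5 = (224/5)*29 = 6496/5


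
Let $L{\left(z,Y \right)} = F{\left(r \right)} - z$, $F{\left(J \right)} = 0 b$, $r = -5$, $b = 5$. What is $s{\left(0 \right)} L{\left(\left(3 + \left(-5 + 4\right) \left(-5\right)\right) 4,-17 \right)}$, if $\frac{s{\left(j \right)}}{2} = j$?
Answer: $0$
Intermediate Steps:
$s{\left(j \right)} = 2 j$
$F{\left(J \right)} = 0$ ($F{\left(J \right)} = 0 \cdot 5 = 0$)
$L{\left(z,Y \right)} = - z$ ($L{\left(z,Y \right)} = 0 - z = - z$)
$s{\left(0 \right)} L{\left(\left(3 + \left(-5 + 4\right) \left(-5\right)\right) 4,-17 \right)} = 2 \cdot 0 \left(- \left(3 + \left(-5 + 4\right) \left(-5\right)\right) 4\right) = 0 \left(- \left(3 - -5\right) 4\right) = 0 \left(- \left(3 + 5\right) 4\right) = 0 \left(- 8 \cdot 4\right) = 0 \left(\left(-1\right) 32\right) = 0 \left(-32\right) = 0$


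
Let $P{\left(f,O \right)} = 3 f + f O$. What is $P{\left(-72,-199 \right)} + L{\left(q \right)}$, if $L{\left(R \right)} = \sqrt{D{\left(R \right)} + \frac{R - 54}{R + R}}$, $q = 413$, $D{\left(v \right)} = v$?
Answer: $14112 + \frac{\sqrt{282076522}}{826} \approx 14132.0$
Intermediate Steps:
$P{\left(f,O \right)} = 3 f + O f$
$L{\left(R \right)} = \sqrt{R + \frac{-54 + R}{2 R}}$ ($L{\left(R \right)} = \sqrt{R + \frac{R - 54}{R + R}} = \sqrt{R + \frac{-54 + R}{2 R}}$)
$P{\left(-72,-199 \right)} + L{\left(q \right)} = - 72 \left(3 - 199\right) + \frac{\sqrt{2 - \frac{108}{413} + 4 \cdot 413}}{2} = \left(-72\right) \left(-196\right) + \frac{\sqrt{2 - \frac{108}{413} + 1652}}{2} = 14112 + \frac{\sqrt{2 - \frac{108}{413} + 1652}}{2} = 14112 + \frac{\sqrt{\frac{682994}{413}}}{2} = 14112 + \frac{\frac{1}{413} \sqrt{282076522}}{2} = 14112 + \frac{\sqrt{282076522}}{826}$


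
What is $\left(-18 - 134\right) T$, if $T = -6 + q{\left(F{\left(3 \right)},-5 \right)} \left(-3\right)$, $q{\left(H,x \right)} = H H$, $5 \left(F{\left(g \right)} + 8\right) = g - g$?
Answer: $30096$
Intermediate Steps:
$F{\left(g \right)} = -8$ ($F{\left(g \right)} = -8 + \frac{g - g}{5} = -8 + \frac{1}{5} \cdot 0 = -8 + 0 = -8$)
$q{\left(H,x \right)} = H^{2}$
$T = -198$ ($T = -6 + \left(-8\right)^{2} \left(-3\right) = -6 + 64 \left(-3\right) = -6 - 192 = -198$)
$\left(-18 - 134\right) T = \left(-18 - 134\right) \left(-198\right) = \left(-152\right) \left(-198\right) = 30096$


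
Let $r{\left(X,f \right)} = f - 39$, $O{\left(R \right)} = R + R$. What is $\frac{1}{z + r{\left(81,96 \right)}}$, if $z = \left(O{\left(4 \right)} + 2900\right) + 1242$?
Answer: $\frac{1}{4207} \approx 0.0002377$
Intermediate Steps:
$O{\left(R \right)} = 2 R$
$z = 4150$ ($z = \left(2 \cdot 4 + 2900\right) + 1242 = \left(8 + 2900\right) + 1242 = 2908 + 1242 = 4150$)
$r{\left(X,f \right)} = -39 + f$ ($r{\left(X,f \right)} = f - 39 = -39 + f$)
$\frac{1}{z + r{\left(81,96 \right)}} = \frac{1}{4150 + \left(-39 + 96\right)} = \frac{1}{4150 + 57} = \frac{1}{4207}$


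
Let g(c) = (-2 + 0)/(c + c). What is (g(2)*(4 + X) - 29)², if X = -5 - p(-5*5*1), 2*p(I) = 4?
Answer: 3025/4 ≈ 756.25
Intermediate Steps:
p(I) = 2 (p(I) = (½)*4 = 2)
X = -7 (X = -5 - 1*2 = -5 - 2 = -7)
g(c) = -1/c (g(c) = -2*1/(2*c) = -1/c)
(g(2)*(4 + X) - 29)² = ((-1/2)*(4 - 7) - 29)² = (-1*½*(-3) - 29)² = (-½*(-3) - 29)² = (3/2 - 29)² = (-55/2)² = 3025/4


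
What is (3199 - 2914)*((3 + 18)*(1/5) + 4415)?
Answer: 1259472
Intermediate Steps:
(3199 - 2914)*((3 + 18)*(1/5) + 4415) = 285*(21*(1*(⅕)) + 4415) = 285*(21*(⅕) + 4415) = 285*(21/5 + 4415) = 285*(22096/5) = 1259472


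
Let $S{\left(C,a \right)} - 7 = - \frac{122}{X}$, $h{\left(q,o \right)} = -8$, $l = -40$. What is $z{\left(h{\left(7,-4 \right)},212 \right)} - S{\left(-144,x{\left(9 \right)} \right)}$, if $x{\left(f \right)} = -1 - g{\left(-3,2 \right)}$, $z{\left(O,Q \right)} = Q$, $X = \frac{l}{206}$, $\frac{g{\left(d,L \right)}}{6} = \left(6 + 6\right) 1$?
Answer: $- \frac{4233}{10} \approx -423.3$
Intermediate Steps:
$g{\left(d,L \right)} = 72$ ($g{\left(d,L \right)} = 6 \left(6 + 6\right) 1 = 6 \cdot 12 \cdot 1 = 6 \cdot 12 = 72$)
$X = - \frac{20}{103}$ ($X = - \frac{40}{206} = \left(-40\right) \frac{1}{206} = - \frac{20}{103} \approx -0.19417$)
$x{\left(f \right)} = -73$ ($x{\left(f \right)} = -1 - 72 = -73$)
$S{\left(C,a \right)} = \frac{6353}{10}$ ($S{\left(C,a \right)} = 7 - \frac{122}{- \frac{20}{103}} = 7 - - \frac{6283}{10} = 7 + \frac{6283}{10} = \frac{6353}{10}$)
$z{\left(h{\left(7,-4 \right)},212 \right)} - S{\left(-144,x{\left(9 \right)} \right)} = 212 - \frac{6353}{10} = - \frac{4233}{10}$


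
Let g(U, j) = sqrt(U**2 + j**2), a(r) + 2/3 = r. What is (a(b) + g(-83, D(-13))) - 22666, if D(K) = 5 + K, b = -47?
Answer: -68141/3 + sqrt(6953) ≈ -22630.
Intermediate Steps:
a(r) = -2/3 + r
(a(b) + g(-83, D(-13))) - 22666 = ((-2/3 - 47) + sqrt((-83)**2 + (5 - 13)**2)) - 22666 = (-143/3 + sqrt(6889 + (-8)**2)) - 22666 = (-143/3 + sqrt(6889 + 64)) - 22666 = (-143/3 + sqrt(6953)) - 22666 = -68141/3 + sqrt(6953)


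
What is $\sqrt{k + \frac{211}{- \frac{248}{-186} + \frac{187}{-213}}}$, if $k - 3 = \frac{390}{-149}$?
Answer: $\frac{2 \sqrt{24216131577}}{14453} \approx 21.534$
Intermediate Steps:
$k = \frac{57}{149}$ ($k = 3 + \frac{390}{-149} = 3 + 390 \left(- \frac{1}{149}\right) = 3 - \frac{390}{149} = \frac{57}{149} \approx 0.38255$)
$\sqrt{k + \frac{211}{- \frac{248}{-186} + \frac{187}{-213}}} = \sqrt{\frac{57}{149} + \frac{211}{- \frac{248}{-186} + \frac{187}{-213}}} = \sqrt{\frac{57}{149} + \frac{211}{\left(-248\right) \left(- \frac{1}{186}\right) + 187 \left(- \frac{1}{213}\right)}} = \sqrt{\frac{57}{149} + \frac{211}{\frac{4}{3} - \frac{187}{213}}} = \sqrt{\frac{57}{149} + \frac{211}{\frac{97}{213}}} = \sqrt{\frac{57}{149} + 211 \cdot \frac{213}{97}} = \sqrt{\frac{57}{149} + \frac{44943}{97}} = \sqrt{\frac{6702036}{14453}} = \frac{2 \sqrt{24216131577}}{14453}$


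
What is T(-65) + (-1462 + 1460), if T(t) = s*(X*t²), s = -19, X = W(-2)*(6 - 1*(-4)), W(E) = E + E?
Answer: 3210998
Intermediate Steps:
W(E) = 2*E
X = -40 (X = (2*(-2))*(6 - 1*(-4)) = -4*(6 + 4) = -4*10 = -40)
T(t) = 760*t² (T(t) = -(-760)*t² = 760*t²)
T(-65) + (-1462 + 1460) = 760*(-65)² + (-1462 + 1460) = 760*4225 - 2 = 3211000 - 2 = 3210998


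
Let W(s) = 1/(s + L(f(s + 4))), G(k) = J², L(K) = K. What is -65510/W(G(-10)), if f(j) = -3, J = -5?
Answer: -1441220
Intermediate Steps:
G(k) = 25 (G(k) = (-5)² = 25)
W(s) = 1/(-3 + s) (W(s) = 1/(s - 3) = 1/(-3 + s))
-65510/W(G(-10)) = -65510/(1/(-3 + 25)) = -65510/(1/22) = -65510/1/22 = -65510*22 = -1441220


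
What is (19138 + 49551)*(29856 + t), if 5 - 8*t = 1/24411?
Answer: 200250435468499/97644 ≈ 2.0508e+9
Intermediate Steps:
t = 61027/97644 (t = 5/8 - ⅛/24411 = 5/8 - ⅛*1/24411 = 5/8 - 1/195288 = 61027/97644 ≈ 0.62500)
(19138 + 49551)*(29856 + t) = (19138 + 49551)*(29856 + 61027/97644) = 68689*(2915320291/97644) = 200250435468499/97644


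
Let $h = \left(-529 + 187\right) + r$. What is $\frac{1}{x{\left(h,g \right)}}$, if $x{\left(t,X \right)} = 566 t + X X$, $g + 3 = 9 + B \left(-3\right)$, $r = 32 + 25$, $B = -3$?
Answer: $- \frac{1}{161085} \approx -6.2079 \cdot 10^{-6}$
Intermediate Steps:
$r = 57$
$g = 15$ ($g = -3 + \left(9 - -9\right) = -3 + \left(9 + 9\right) = -3 + 18 = 15$)
$h = -285$ ($h = \left(-529 + 187\right) + 57 = -342 + 57 = -285$)
$x{\left(t,X \right)} = X^{2} + 566 t$ ($x{\left(t,X \right)} = 566 t + X^{2} = X^{2} + 566 t$)
$\frac{1}{x{\left(h,g \right)}} = \frac{1}{15^{2} + 566 \left(-285\right)} = \frac{1}{225 - 161310} = \frac{1}{-161085} = - \frac{1}{161085}$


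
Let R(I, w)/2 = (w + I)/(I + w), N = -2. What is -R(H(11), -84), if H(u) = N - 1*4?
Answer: -2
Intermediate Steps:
H(u) = -6 (H(u) = -2 - 1*4 = -2 - 4 = -6)
R(I, w) = 2 (R(I, w) = 2*((w + I)/(I + w)) = 2*((I + w)/(I + w)) = 2*1 = 2)
-R(H(11), -84) = -1*2 = -2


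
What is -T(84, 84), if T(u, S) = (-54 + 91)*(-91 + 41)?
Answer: 1850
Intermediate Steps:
T(u, S) = -1850 (T(u, S) = 37*(-50) = -1850)
-T(84, 84) = -1*(-1850) = 1850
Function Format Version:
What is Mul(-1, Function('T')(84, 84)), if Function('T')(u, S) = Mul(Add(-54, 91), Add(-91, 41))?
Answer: 1850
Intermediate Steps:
Function('T')(u, S) = -1850 (Function('T')(u, S) = Mul(37, -50) = -1850)
Mul(-1, Function('T')(84, 84)) = Mul(-1, -1850) = 1850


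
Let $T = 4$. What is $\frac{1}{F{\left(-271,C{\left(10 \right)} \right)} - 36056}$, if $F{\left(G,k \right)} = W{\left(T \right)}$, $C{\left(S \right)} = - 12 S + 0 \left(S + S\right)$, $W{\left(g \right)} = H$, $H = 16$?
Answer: $- \frac{1}{36040} \approx -2.7747 \cdot 10^{-5}$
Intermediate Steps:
$W{\left(g \right)} = 16$
$C{\left(S \right)} = - 12 S$ ($C{\left(S \right)} = - 12 S + 0 \cdot 2 S = - 12 S + 0 = - 12 S$)
$F{\left(G,k \right)} = 16$
$\frac{1}{F{\left(-271,C{\left(10 \right)} \right)} - 36056} = \frac{1}{16 - 36056} = \frac{1}{-36040} = - \frac{1}{36040}$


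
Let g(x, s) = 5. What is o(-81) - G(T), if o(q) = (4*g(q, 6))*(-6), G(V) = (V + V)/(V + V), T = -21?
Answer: -121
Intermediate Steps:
G(V) = 1 (G(V) = (2*V)/((2*V)) = (2*V)*(1/(2*V)) = 1)
o(q) = -120 (o(q) = (4*5)*(-6) = 20*(-6) = -120)
o(-81) - G(T) = -120 - 1*1 = -120 - 1 = -121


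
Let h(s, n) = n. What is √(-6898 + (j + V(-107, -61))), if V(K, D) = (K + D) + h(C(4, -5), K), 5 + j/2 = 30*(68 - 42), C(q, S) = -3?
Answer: I*√5623 ≈ 74.987*I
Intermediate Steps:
j = 1550 (j = -10 + 2*(30*(68 - 42)) = -10 + 2*(30*26) = -10 + 2*780 = -10 + 1560 = 1550)
V(K, D) = D + 2*K (V(K, D) = (K + D) + K = (D + K) + K = D + 2*K)
√(-6898 + (j + V(-107, -61))) = √(-6898 + (1550 + (-61 + 2*(-107)))) = √(-6898 + (1550 + (-61 - 214))) = √(-6898 + (1550 - 275)) = √(-6898 + 1275) = √(-5623) = I*√5623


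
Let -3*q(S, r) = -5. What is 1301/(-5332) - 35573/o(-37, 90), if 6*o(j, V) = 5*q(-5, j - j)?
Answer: -3414186773/133300 ≈ -25613.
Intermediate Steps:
q(S, r) = 5/3 (q(S, r) = -⅓*(-5) = 5/3)
o(j, V) = 25/18 (o(j, V) = (5*(5/3))/6 = (⅙)*(25/3) = 25/18)
1301/(-5332) - 35573/o(-37, 90) = 1301/(-5332) - 35573/25/18 = 1301*(-1/5332) - 35573*18/25 = -1301/5332 - 640314/25 = -3414186773/133300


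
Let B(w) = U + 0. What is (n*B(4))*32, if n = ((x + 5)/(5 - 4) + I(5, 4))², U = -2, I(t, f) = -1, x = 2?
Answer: -2304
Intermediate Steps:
B(w) = -2 (B(w) = -2 + 0 = -2)
n = 36 (n = ((2 + 5)/(5 - 4) - 1)² = (7/1 - 1)² = (7*1 - 1)² = (7 - 1)² = 6² = 36)
(n*B(4))*32 = (36*(-2))*32 = -72*32 = -2304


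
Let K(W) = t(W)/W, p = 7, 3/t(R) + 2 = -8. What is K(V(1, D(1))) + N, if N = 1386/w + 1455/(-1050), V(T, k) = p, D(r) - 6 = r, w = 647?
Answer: 3232/4529 ≈ 0.71362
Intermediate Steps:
D(r) = 6 + r
t(R) = -3/10 (t(R) = 3/(-2 - 8) = 3/(-10) = 3*(-⅒) = -3/10)
V(T, k) = 7
N = 34261/45290 (N = 1386/647 + 1455/(-1050) = 1386*(1/647) + 1455*(-1/1050) = 1386/647 - 97/70 = 34261/45290 ≈ 0.75648)
K(W) = -3/(10*W)
K(V(1, D(1))) + N = -3/10/7 + 34261/45290 = -3/10*⅐ + 34261/45290 = -3/70 + 34261/45290 = 3232/4529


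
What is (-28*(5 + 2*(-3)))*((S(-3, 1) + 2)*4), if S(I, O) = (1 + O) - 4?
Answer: 0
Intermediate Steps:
S(I, O) = -3 + O
(-28*(5 + 2*(-3)))*((S(-3, 1) + 2)*4) = (-28*(5 + 2*(-3)))*(((-3 + 1) + 2)*4) = (-28*(5 - 6))*((-2 + 2)*4) = (-28*(-1))*(0*4) = 28*0 = 0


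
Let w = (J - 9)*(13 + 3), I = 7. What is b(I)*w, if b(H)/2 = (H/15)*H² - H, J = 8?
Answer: -7616/15 ≈ -507.73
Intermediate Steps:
w = -16 (w = (8 - 9)*(13 + 3) = -1*16 = -16)
b(H) = -2*H + 2*H³/15 (b(H) = 2*((H/15)*H² - H) = 2*(H³/15 - H) = 2*(-H + H³/15) = -2*H + 2*H³/15)
b(I)*w = ((2/15)*7*(-15 + 7²))*(-16) = ((2/15)*7*(-15 + 49))*(-16) = ((2/15)*7*34)*(-16) = (476/15)*(-16) = -7616/15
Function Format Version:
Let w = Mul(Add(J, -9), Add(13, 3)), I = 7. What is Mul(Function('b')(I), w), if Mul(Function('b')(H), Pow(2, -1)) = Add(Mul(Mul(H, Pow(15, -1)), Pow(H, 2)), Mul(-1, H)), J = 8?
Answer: Rational(-7616, 15) ≈ -507.73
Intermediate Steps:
w = -16 (w = Mul(Add(8, -9), Add(13, 3)) = Mul(-1, 16) = -16)
Function('b')(H) = Add(Mul(-2, H), Mul(Rational(2, 15), Pow(H, 3))) (Function('b')(H) = Mul(2, Add(Mul(Mul(H, Pow(15, -1)), Pow(H, 2)), Mul(-1, H))) = Mul(2, Add(Mul(Mul(H, Rational(1, 15)), Pow(H, 2)), Mul(-1, H))) = Mul(2, Add(Mul(Mul(Rational(1, 15), H), Pow(H, 2)), Mul(-1, H))) = Mul(2, Add(Mul(Rational(1, 15), Pow(H, 3)), Mul(-1, H))) = Mul(2, Add(Mul(-1, H), Mul(Rational(1, 15), Pow(H, 3)))) = Add(Mul(-2, H), Mul(Rational(2, 15), Pow(H, 3))))
Mul(Function('b')(I), w) = Mul(Mul(Rational(2, 15), 7, Add(-15, Pow(7, 2))), -16) = Mul(Mul(Rational(2, 15), 7, Add(-15, 49)), -16) = Mul(Mul(Rational(2, 15), 7, 34), -16) = Mul(Rational(476, 15), -16) = Rational(-7616, 15)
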